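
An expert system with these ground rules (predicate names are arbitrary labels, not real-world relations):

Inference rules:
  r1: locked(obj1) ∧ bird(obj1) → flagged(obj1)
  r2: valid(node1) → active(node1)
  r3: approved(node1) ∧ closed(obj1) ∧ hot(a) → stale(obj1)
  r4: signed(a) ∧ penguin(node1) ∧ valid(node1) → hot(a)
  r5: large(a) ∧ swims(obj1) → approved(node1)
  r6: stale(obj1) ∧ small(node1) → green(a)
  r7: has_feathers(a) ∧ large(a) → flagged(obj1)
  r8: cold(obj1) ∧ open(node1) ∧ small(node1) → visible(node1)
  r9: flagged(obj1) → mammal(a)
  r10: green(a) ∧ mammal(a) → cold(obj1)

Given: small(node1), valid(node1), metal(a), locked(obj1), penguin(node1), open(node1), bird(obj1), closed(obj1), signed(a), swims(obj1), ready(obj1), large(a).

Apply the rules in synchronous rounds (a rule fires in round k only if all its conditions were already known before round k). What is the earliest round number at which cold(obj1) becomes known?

Round 1: r1 [locked(obj1) ∧ bird(obj1) → flagged(obj1)]; r2 [valid(node1) → active(node1)]; r4 [signed(a) ∧ penguin(node1) ∧ valid(node1) → hot(a)]; r5 [large(a) ∧ swims(obj1) → approved(node1)]. Adds flagged(obj1), active(node1), hot(a), approved(node1).
Round 2: r3 [approved(node1) ∧ closed(obj1) ∧ hot(a) → stale(obj1)]; r9 [flagged(obj1) → mammal(a)]. Adds stale(obj1), mammal(a).
Round 3: r6 [stale(obj1) ∧ small(node1) → green(a)]. Adds green(a).
Round 4: r10 [green(a) ∧ mammal(a) → cold(obj1)]. Adds cold(obj1).
cold(obj1) first appears in round 4.

4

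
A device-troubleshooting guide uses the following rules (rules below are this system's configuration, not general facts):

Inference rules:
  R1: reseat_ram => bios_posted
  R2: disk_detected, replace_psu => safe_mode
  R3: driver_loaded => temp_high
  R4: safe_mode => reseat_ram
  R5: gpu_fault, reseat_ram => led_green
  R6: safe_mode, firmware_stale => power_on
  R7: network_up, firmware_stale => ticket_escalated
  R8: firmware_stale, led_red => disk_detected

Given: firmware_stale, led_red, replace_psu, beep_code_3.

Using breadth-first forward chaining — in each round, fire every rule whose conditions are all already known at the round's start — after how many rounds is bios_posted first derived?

4

[1] R8 [firmware_stale, led_red => disk_detected]. ⇒ new: disk_detected.
[2] R2 [disk_detected, replace_psu => safe_mode]. ⇒ new: safe_mode.
[3] R4 [safe_mode => reseat_ram]; R6 [safe_mode, firmware_stale => power_on]. ⇒ new: reseat_ram, power_on.
[4] R1 [reseat_ram => bios_posted]. ⇒ new: bios_posted.
bios_posted first appears in round 4.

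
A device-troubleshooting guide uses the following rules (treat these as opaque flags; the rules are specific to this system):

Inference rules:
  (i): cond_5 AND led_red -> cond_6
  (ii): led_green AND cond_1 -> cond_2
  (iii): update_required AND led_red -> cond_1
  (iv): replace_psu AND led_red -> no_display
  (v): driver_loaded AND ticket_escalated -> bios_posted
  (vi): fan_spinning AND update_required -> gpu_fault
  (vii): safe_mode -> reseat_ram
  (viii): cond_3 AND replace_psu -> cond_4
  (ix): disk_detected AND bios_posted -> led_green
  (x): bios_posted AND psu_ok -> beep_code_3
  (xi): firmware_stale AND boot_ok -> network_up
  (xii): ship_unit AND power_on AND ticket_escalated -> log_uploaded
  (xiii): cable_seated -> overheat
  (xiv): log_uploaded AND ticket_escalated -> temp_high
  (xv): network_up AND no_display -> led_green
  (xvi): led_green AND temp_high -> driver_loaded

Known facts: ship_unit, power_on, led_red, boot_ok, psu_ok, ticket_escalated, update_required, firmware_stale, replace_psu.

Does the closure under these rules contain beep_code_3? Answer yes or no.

yes

Round 1 — (iii), (iv), (xi), (xii), derive cond_1, no_display, network_up, log_uploaded.
Round 2 — (xiv), (xv), derive temp_high, led_green.
Round 3 — (ii), (xvi), derive cond_2, driver_loaded.
Round 4 — (v), derive bios_posted.
Round 5 — (x), derive beep_code_3.
beep_code_3 appears in round 5, so it is derivable.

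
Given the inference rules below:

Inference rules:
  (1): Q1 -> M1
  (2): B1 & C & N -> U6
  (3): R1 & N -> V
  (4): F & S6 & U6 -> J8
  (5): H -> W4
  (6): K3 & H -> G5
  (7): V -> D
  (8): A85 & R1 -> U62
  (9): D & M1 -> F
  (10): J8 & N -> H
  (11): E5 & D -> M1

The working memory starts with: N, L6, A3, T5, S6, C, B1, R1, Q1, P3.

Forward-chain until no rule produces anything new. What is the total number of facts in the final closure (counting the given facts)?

[1] (1) [Q1 -> M1]; (2) [B1 & C & N -> U6]; (3) [R1 & N -> V]. ⇒ new: M1, U6, V.
[2] (7) [V -> D]. ⇒ new: D.
[3] (9) [D & M1 -> F]. ⇒ new: F.
[4] (4) [F & S6 & U6 -> J8]. ⇒ new: J8.
[5] (10) [J8 & N -> H]. ⇒ new: H.
[6] (5) [H -> W4]. ⇒ new: W4.
Closure: {A3, B1, C, D, F, H, J8, L6, M1, N, P3, Q1, R1, S6, T5, U6, V, W4} — 18 facts.

18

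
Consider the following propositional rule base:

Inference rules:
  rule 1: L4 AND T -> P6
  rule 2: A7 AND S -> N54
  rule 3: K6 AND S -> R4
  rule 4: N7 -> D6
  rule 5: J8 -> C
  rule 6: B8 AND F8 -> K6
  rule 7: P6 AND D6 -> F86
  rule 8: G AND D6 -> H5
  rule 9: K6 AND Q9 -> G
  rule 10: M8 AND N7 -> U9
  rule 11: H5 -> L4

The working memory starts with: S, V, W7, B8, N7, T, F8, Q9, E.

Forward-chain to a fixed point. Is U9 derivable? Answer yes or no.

Round 1 fires rule 4, rule 6, giving D6, K6.
Round 2 fires rule 3, rule 9, giving R4, G.
Round 3 fires rule 8, giving H5.
Round 4 fires rule 11, giving L4.
Round 5 fires rule 1, giving P6.
Round 6 fires rule 7, giving F86.
Fixed point reached. U9 is concluded only by rule 10; rule 10 needs M8 (never derived).

no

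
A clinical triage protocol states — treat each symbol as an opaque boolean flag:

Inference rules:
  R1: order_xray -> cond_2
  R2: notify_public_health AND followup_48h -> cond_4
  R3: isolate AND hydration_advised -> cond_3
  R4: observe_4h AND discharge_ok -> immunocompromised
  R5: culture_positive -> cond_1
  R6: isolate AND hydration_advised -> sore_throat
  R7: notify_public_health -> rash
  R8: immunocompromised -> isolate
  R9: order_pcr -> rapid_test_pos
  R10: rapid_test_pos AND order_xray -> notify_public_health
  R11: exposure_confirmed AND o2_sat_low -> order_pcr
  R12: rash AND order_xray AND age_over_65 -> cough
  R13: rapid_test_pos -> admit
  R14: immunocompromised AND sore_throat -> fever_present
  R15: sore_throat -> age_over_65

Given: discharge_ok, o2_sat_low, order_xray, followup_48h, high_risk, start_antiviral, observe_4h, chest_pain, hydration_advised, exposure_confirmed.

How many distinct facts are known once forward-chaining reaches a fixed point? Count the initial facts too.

Round 1 fires R1, R4, R11, giving cond_2, immunocompromised, order_pcr.
Round 2 fires R8, R9, giving isolate, rapid_test_pos.
Round 3 fires R3, R6, R10, R13, giving cond_3, sore_throat, notify_public_health, admit.
Round 4 fires R2, R7, R14, R15, giving cond_4, rash, fever_present, age_over_65.
Round 5 fires R12, giving cough.
Closure: {admit, age_over_65, chest_pain, cond_2, cond_3, cond_4, cough, discharge_ok, exposure_confirmed, fever_present, followup_48h, high_risk, hydration_advised, immunocompromised, isolate, notify_public_health, o2_sat_low, observe_4h, order_pcr, order_xray, rapid_test_pos, rash, sore_throat, start_antiviral} — 24 facts.

24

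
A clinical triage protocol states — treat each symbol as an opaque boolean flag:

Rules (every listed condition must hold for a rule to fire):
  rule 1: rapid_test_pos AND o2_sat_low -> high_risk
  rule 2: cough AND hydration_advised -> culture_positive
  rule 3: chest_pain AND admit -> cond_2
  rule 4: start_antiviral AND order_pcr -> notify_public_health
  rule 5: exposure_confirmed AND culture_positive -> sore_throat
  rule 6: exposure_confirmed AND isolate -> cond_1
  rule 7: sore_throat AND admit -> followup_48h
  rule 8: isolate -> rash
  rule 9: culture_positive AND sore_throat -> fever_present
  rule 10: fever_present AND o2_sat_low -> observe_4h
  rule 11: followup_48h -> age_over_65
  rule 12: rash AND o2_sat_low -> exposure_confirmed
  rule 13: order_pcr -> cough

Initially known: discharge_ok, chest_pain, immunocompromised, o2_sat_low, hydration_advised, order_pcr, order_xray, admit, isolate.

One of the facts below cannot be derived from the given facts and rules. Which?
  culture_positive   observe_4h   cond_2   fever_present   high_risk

high_risk

Round 1: rule 3 [chest_pain AND admit -> cond_2]; rule 8 [isolate -> rash]; rule 13 [order_pcr -> cough]. Adds cond_2, rash, cough.
Round 2: rule 2 [cough AND hydration_advised -> culture_positive]; rule 12 [rash AND o2_sat_low -> exposure_confirmed]. Adds culture_positive, exposure_confirmed.
Round 3: rule 5 [exposure_confirmed AND culture_positive -> sore_throat]; rule 6 [exposure_confirmed AND isolate -> cond_1]. Adds sore_throat, cond_1.
Round 4: rule 7 [sore_throat AND admit -> followup_48h]; rule 9 [culture_positive AND sore_throat -> fever_present]. Adds followup_48h, fever_present.
Round 5: rule 10 [fever_present AND o2_sat_low -> observe_4h]; rule 11 [followup_48h -> age_over_65]. Adds observe_4h, age_over_65.
Derived: cond_2 (round 1), fever_present (round 4), culture_positive (round 2), observe_4h (round 5). high_risk never appears in any round.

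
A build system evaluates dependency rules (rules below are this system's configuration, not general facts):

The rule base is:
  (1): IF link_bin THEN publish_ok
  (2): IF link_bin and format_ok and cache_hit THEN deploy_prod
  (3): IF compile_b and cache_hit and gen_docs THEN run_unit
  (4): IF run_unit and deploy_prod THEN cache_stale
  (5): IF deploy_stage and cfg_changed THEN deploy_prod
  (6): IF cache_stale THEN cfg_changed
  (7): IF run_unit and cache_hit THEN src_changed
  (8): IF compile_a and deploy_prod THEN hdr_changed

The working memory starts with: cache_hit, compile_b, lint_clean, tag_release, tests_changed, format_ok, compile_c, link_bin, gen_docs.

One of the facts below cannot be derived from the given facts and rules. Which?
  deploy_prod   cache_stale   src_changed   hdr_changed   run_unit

Round 1 — (1), (2), (3), derive publish_ok, deploy_prod, run_unit.
Round 2 — (4), (7), derive cache_stale, src_changed.
Round 3 — (6), derive cfg_changed.
Derived: run_unit (round 1), cache_stale (round 2), src_changed (round 2), deploy_prod (round 1). hdr_changed never appears in any round.

hdr_changed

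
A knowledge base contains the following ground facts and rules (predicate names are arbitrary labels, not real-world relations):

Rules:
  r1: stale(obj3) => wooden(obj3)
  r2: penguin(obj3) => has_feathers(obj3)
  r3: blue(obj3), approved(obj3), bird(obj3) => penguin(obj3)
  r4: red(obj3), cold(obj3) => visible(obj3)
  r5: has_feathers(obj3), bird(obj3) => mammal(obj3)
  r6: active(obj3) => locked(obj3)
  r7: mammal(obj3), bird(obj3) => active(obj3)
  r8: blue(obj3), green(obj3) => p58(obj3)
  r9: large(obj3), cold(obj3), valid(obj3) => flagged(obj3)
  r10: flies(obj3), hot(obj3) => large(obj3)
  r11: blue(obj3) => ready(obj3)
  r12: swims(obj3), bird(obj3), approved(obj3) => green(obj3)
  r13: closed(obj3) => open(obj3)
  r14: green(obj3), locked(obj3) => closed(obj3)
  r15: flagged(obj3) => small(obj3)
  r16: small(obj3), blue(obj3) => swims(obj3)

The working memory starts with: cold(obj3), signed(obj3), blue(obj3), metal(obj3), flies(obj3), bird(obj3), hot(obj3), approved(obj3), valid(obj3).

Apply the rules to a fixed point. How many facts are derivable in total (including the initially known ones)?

Round 1: r3 [blue(obj3), approved(obj3), bird(obj3) => penguin(obj3)]; r10 [flies(obj3), hot(obj3) => large(obj3)]; r11 [blue(obj3) => ready(obj3)]. Adds penguin(obj3), large(obj3), ready(obj3).
Round 2: r2 [penguin(obj3) => has_feathers(obj3)]; r9 [large(obj3), cold(obj3), valid(obj3) => flagged(obj3)]. Adds has_feathers(obj3), flagged(obj3).
Round 3: r5 [has_feathers(obj3), bird(obj3) => mammal(obj3)]; r15 [flagged(obj3) => small(obj3)]. Adds mammal(obj3), small(obj3).
Round 4: r7 [mammal(obj3), bird(obj3) => active(obj3)]; r16 [small(obj3), blue(obj3) => swims(obj3)]. Adds active(obj3), swims(obj3).
Round 5: r6 [active(obj3) => locked(obj3)]; r12 [swims(obj3), bird(obj3), approved(obj3) => green(obj3)]. Adds locked(obj3), green(obj3).
Round 6: r8 [blue(obj3), green(obj3) => p58(obj3)]; r14 [green(obj3), locked(obj3) => closed(obj3)]. Adds p58(obj3), closed(obj3).
Round 7: r13 [closed(obj3) => open(obj3)]. Adds open(obj3).
Closure: {active(obj3), approved(obj3), bird(obj3), blue(obj3), closed(obj3), cold(obj3), flagged(obj3), flies(obj3), green(obj3), has_feathers(obj3), hot(obj3), large(obj3), locked(obj3), mammal(obj3), metal(obj3), open(obj3), p58(obj3), penguin(obj3), ready(obj3), signed(obj3), small(obj3), swims(obj3), valid(obj3)} — 23 facts.

23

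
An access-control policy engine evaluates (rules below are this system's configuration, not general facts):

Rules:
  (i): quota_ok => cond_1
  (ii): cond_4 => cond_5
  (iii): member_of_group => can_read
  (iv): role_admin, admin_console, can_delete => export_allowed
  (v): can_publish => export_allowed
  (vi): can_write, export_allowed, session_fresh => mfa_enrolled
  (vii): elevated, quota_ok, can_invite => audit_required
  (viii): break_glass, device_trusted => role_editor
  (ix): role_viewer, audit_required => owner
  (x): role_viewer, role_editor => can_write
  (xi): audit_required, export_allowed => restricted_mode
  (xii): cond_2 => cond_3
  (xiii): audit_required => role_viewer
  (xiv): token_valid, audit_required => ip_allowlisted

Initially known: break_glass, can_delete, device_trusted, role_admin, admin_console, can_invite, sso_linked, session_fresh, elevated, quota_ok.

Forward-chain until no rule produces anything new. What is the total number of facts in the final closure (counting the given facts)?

Round 1: (i) [quota_ok => cond_1]; (iv) [role_admin, admin_console, can_delete => export_allowed]; (vii) [elevated, quota_ok, can_invite => audit_required]; (viii) [break_glass, device_trusted => role_editor]. New: cond_1, export_allowed, audit_required, role_editor.
Round 2: (xi) [audit_required, export_allowed => restricted_mode]; (xiii) [audit_required => role_viewer]. New: restricted_mode, role_viewer.
Round 3: (ix) [role_viewer, audit_required => owner]; (x) [role_viewer, role_editor => can_write]. New: owner, can_write.
Round 4: (vi) [can_write, export_allowed, session_fresh => mfa_enrolled]. New: mfa_enrolled.
Closure: {admin_console, audit_required, break_glass, can_delete, can_invite, can_write, cond_1, device_trusted, elevated, export_allowed, mfa_enrolled, owner, quota_ok, restricted_mode, role_admin, role_editor, role_viewer, session_fresh, sso_linked} — 19 facts.

19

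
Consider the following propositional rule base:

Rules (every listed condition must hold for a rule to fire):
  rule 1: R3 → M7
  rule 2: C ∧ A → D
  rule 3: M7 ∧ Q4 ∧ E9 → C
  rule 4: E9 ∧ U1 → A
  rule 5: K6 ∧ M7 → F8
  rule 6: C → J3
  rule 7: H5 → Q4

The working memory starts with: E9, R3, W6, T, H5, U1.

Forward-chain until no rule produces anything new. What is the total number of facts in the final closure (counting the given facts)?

12

Round 1: rule 1 [R3 → M7]; rule 4 [E9 ∧ U1 → A]; rule 7 [H5 → Q4]. New: M7, A, Q4.
Round 2: rule 3 [M7 ∧ Q4 ∧ E9 → C]. New: C.
Round 3: rule 2 [C ∧ A → D]; rule 6 [C → J3]. New: D, J3.
Closure: {A, C, D, E9, H5, J3, M7, Q4, R3, T, U1, W6} — 12 facts.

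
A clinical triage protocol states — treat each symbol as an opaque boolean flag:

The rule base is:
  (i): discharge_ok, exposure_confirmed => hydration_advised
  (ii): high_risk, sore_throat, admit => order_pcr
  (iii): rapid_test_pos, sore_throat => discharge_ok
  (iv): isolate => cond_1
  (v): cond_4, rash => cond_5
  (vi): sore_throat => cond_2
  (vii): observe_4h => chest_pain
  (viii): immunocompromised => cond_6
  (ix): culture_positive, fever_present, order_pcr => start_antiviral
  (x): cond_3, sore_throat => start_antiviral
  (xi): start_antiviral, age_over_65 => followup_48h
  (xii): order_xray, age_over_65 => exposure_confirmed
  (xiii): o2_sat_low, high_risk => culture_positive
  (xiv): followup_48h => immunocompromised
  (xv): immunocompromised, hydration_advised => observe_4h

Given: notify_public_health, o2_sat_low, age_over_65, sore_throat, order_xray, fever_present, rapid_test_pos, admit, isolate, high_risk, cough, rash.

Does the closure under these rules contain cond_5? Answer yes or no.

Round 1 — (ii), (iii), (iv), (vi), (xii), (xiii), derive order_pcr, discharge_ok, cond_1, cond_2, exposure_confirmed, culture_positive.
Round 2 — (i), (ix), derive hydration_advised, start_antiviral.
Round 3 — (xi), derive followup_48h.
Round 4 — (xiv), derive immunocompromised.
Round 5 — (viii), (xv), derive cond_6, observe_4h.
Round 6 — (vii), derive chest_pain.
Fixed point reached. cond_5 is concluded only by (v); (v) needs cond_4 (never derived).

no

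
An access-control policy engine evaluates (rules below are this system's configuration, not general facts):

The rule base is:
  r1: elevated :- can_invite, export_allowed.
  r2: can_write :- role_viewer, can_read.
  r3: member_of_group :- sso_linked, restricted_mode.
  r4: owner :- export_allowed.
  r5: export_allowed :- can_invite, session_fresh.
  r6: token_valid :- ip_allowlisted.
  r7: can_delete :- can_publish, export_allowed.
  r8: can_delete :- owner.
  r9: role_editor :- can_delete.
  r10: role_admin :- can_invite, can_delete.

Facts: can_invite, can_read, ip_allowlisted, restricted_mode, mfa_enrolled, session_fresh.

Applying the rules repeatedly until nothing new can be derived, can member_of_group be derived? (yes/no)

no

Round 1 — r5, r6, derive export_allowed, token_valid.
Round 2 — r1, r4, derive elevated, owner.
Round 3 — r8, derive can_delete.
Round 4 — r9, r10, derive role_editor, role_admin.
Fixed point reached. member_of_group is concluded only by r3; r3 needs sso_linked (never derived).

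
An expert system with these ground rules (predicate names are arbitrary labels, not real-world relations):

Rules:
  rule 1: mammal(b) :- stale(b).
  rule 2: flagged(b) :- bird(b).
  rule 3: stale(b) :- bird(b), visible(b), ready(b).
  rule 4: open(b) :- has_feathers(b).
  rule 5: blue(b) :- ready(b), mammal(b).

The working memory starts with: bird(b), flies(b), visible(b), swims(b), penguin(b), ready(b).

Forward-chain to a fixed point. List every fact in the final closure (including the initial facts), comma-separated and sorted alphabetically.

bird(b), blue(b), flagged(b), flies(b), mammal(b), penguin(b), ready(b), stale(b), swims(b), visible(b)

Round 1: rule 2 [flagged(b) :- bird(b).]; rule 3 [stale(b) :- bird(b), visible(b), ready(b).]. New: flagged(b), stale(b).
Round 2: rule 1 [mammal(b) :- stale(b).]. New: mammal(b).
Round 3: rule 5 [blue(b) :- ready(b), mammal(b).]. New: blue(b).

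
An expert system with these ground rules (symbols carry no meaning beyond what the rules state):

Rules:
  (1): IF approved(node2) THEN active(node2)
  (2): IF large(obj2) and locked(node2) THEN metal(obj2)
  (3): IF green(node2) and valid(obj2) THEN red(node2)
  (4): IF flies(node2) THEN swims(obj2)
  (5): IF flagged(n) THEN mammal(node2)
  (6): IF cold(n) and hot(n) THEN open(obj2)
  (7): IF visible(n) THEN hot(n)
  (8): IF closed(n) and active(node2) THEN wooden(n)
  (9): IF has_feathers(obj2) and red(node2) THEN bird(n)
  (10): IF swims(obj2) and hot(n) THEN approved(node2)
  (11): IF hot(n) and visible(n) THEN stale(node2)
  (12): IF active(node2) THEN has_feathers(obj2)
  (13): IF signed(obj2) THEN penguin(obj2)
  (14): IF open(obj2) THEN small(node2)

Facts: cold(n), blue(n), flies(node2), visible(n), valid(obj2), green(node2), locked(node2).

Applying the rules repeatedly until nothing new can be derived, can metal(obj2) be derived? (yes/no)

no

[1] (3) [IF green(node2) and valid(obj2) THEN red(node2)]; (4) [IF flies(node2) THEN swims(obj2)]; (7) [IF visible(n) THEN hot(n)]. ⇒ new: red(node2), swims(obj2), hot(n).
[2] (6) [IF cold(n) and hot(n) THEN open(obj2)]; (10) [IF swims(obj2) and hot(n) THEN approved(node2)]; (11) [IF hot(n) and visible(n) THEN stale(node2)]. ⇒ new: open(obj2), approved(node2), stale(node2).
[3] (1) [IF approved(node2) THEN active(node2)]; (14) [IF open(obj2) THEN small(node2)]. ⇒ new: active(node2), small(node2).
[4] (12) [IF active(node2) THEN has_feathers(obj2)]. ⇒ new: has_feathers(obj2).
[5] (9) [IF has_feathers(obj2) and red(node2) THEN bird(n)]. ⇒ new: bird(n).
Fixed point reached. metal(obj2) is concluded only by (2); (2) needs large(obj2) (never derived).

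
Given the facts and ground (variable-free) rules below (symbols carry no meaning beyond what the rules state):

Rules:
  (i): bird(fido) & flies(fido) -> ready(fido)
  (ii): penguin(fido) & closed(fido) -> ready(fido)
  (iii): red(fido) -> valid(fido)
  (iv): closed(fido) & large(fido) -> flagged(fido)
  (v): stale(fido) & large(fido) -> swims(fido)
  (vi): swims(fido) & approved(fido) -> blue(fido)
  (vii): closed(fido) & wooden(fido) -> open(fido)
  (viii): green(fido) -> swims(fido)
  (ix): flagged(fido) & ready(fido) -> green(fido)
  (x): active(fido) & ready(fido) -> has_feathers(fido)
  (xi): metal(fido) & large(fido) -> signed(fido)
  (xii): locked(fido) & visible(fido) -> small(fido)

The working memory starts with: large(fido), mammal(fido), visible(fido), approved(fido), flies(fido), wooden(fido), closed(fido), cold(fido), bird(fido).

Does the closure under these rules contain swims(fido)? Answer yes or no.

Round 1: (i) [bird(fido) & flies(fido) -> ready(fido)]; (iv) [closed(fido) & large(fido) -> flagged(fido)]; (vii) [closed(fido) & wooden(fido) -> open(fido)]. Adds ready(fido), flagged(fido), open(fido).
Round 2: (ix) [flagged(fido) & ready(fido) -> green(fido)]. Adds green(fido).
Round 3: (viii) [green(fido) -> swims(fido)]. Adds swims(fido).
Round 4: (vi) [swims(fido) & approved(fido) -> blue(fido)]. Adds blue(fido).
swims(fido) appears in round 3, so it is derivable.

yes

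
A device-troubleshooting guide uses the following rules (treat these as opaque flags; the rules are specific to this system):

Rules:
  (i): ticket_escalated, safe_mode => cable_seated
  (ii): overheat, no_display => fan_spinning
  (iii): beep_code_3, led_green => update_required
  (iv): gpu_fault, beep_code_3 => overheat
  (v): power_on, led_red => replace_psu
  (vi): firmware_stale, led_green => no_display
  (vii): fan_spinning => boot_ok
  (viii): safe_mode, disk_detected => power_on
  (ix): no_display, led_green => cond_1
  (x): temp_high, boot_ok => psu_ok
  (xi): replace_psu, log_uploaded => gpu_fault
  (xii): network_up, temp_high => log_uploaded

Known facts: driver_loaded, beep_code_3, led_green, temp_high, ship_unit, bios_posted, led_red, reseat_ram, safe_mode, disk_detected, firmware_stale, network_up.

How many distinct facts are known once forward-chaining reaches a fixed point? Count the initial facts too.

[1] (iii) [beep_code_3, led_green => update_required]; (vi) [firmware_stale, led_green => no_display]; (viii) [safe_mode, disk_detected => power_on]; (xii) [network_up, temp_high => log_uploaded]. ⇒ new: update_required, no_display, power_on, log_uploaded.
[2] (v) [power_on, led_red => replace_psu]; (ix) [no_display, led_green => cond_1]. ⇒ new: replace_psu, cond_1.
[3] (xi) [replace_psu, log_uploaded => gpu_fault]. ⇒ new: gpu_fault.
[4] (iv) [gpu_fault, beep_code_3 => overheat]. ⇒ new: overheat.
[5] (ii) [overheat, no_display => fan_spinning]. ⇒ new: fan_spinning.
[6] (vii) [fan_spinning => boot_ok]. ⇒ new: boot_ok.
[7] (x) [temp_high, boot_ok => psu_ok]. ⇒ new: psu_ok.
Closure: {beep_code_3, bios_posted, boot_ok, cond_1, disk_detected, driver_loaded, fan_spinning, firmware_stale, gpu_fault, led_green, led_red, log_uploaded, network_up, no_display, overheat, power_on, psu_ok, replace_psu, reseat_ram, safe_mode, ship_unit, temp_high, update_required} — 23 facts.

23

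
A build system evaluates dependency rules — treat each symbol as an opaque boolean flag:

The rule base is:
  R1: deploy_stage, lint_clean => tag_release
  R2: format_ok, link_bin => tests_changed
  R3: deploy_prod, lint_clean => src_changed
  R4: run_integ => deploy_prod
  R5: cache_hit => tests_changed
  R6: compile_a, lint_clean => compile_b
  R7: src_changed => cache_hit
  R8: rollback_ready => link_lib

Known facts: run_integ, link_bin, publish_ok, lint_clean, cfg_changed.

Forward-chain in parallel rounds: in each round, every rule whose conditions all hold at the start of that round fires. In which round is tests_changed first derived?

Round 1: R4 [run_integ => deploy_prod]. New: deploy_prod.
Round 2: R3 [deploy_prod, lint_clean => src_changed]. New: src_changed.
Round 3: R7 [src_changed => cache_hit]. New: cache_hit.
Round 4: R5 [cache_hit => tests_changed]. New: tests_changed.
tests_changed first appears in round 4.

4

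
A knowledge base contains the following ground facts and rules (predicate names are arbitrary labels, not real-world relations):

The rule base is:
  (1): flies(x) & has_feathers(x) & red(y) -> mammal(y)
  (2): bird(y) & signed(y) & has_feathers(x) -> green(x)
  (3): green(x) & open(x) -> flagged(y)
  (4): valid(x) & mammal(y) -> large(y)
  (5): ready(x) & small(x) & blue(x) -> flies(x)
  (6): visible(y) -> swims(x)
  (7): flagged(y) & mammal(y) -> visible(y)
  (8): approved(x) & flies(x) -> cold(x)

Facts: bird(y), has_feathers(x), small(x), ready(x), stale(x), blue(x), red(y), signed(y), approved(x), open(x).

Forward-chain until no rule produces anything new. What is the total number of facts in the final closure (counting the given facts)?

[1] (2) [bird(y) & signed(y) & has_feathers(x) -> green(x)]; (5) [ready(x) & small(x) & blue(x) -> flies(x)]. ⇒ new: green(x), flies(x).
[2] (1) [flies(x) & has_feathers(x) & red(y) -> mammal(y)]; (3) [green(x) & open(x) -> flagged(y)]; (8) [approved(x) & flies(x) -> cold(x)]. ⇒ new: mammal(y), flagged(y), cold(x).
[3] (7) [flagged(y) & mammal(y) -> visible(y)]. ⇒ new: visible(y).
[4] (6) [visible(y) -> swims(x)]. ⇒ new: swims(x).
Closure: {approved(x), bird(y), blue(x), cold(x), flagged(y), flies(x), green(x), has_feathers(x), mammal(y), open(x), ready(x), red(y), signed(y), small(x), stale(x), swims(x), visible(y)} — 17 facts.

17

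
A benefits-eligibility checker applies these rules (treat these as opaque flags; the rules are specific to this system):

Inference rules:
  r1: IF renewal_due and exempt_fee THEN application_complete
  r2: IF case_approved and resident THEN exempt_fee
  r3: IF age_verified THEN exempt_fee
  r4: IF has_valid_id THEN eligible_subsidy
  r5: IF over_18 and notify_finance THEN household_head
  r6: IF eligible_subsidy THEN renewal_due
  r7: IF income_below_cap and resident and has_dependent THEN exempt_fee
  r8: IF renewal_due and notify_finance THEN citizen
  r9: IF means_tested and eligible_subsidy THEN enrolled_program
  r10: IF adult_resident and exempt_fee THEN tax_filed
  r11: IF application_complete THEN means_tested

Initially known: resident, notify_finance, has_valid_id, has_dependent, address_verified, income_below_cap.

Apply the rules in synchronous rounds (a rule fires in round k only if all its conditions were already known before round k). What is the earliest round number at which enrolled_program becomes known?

5

Round 1: r4 [IF has_valid_id THEN eligible_subsidy]; r7 [IF income_below_cap and resident and has_dependent THEN exempt_fee]. New: eligible_subsidy, exempt_fee.
Round 2: r6 [IF eligible_subsidy THEN renewal_due]. New: renewal_due.
Round 3: r1 [IF renewal_due and exempt_fee THEN application_complete]; r8 [IF renewal_due and notify_finance THEN citizen]. New: application_complete, citizen.
Round 4: r11 [IF application_complete THEN means_tested]. New: means_tested.
Round 5: r9 [IF means_tested and eligible_subsidy THEN enrolled_program]. New: enrolled_program.
enrolled_program first appears in round 5.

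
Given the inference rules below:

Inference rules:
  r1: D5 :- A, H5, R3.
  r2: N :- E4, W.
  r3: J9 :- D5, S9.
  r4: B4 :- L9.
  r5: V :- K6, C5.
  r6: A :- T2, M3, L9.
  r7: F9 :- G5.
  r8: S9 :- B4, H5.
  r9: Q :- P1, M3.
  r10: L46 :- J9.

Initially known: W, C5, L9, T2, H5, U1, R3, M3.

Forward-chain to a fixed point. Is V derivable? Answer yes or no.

no

Round 1: r4 [B4 :- L9.]; r6 [A :- T2, M3, L9.]. New: B4, A.
Round 2: r1 [D5 :- A, H5, R3.]; r8 [S9 :- B4, H5.]. New: D5, S9.
Round 3: r3 [J9 :- D5, S9.]. New: J9.
Round 4: r10 [L46 :- J9.]. New: L46.
Fixed point reached. V is concluded only by r5; r5 needs K6 (never derived).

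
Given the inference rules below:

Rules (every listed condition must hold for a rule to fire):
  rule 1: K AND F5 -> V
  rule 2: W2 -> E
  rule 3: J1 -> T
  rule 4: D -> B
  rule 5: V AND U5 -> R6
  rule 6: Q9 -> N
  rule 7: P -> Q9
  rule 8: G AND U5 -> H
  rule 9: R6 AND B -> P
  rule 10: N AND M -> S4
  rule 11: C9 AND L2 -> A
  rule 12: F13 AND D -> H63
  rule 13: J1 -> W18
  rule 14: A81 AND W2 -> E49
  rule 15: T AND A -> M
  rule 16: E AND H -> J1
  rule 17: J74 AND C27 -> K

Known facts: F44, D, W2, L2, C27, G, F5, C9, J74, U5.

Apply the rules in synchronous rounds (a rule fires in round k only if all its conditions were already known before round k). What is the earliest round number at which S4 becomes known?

Round 1 fires rule 2, rule 4, rule 8, rule 11, rule 17, giving E, B, H, A, K.
Round 2 fires rule 1, rule 16, giving V, J1.
Round 3 fires rule 3, rule 5, rule 13, giving T, R6, W18.
Round 4 fires rule 9, rule 15, giving P, M.
Round 5 fires rule 7, giving Q9.
Round 6 fires rule 6, giving N.
Round 7 fires rule 10, giving S4.
S4 first appears in round 7.

7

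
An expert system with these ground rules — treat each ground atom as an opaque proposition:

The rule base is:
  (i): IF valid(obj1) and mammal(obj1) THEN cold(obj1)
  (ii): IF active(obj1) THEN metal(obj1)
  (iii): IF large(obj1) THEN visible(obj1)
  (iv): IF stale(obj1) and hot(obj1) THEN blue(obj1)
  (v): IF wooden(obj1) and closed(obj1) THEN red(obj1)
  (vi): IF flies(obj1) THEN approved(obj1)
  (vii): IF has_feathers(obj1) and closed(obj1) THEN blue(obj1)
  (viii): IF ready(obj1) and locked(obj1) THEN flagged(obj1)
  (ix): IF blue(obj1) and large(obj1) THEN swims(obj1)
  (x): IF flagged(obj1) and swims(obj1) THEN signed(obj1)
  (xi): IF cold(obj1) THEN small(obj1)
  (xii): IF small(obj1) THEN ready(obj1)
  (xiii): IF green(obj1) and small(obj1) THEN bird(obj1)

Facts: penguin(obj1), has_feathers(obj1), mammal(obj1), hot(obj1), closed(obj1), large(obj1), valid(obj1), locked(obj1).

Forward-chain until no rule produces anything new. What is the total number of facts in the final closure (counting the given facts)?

16

Round 1 fires (i), (iii), (vii), giving cold(obj1), visible(obj1), blue(obj1).
Round 2 fires (ix), (xi), giving swims(obj1), small(obj1).
Round 3 fires (xii), giving ready(obj1).
Round 4 fires (viii), giving flagged(obj1).
Round 5 fires (x), giving signed(obj1).
Closure: {blue(obj1), closed(obj1), cold(obj1), flagged(obj1), has_feathers(obj1), hot(obj1), large(obj1), locked(obj1), mammal(obj1), penguin(obj1), ready(obj1), signed(obj1), small(obj1), swims(obj1), valid(obj1), visible(obj1)} — 16 facts.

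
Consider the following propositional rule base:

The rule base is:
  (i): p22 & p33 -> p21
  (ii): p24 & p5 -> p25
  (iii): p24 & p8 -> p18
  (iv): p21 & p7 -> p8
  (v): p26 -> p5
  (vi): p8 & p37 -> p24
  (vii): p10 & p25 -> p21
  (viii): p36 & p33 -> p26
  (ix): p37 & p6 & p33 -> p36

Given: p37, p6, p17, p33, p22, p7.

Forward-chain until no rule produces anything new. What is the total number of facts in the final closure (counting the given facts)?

14

Round 1: (i) [p22 & p33 -> p21]; (ix) [p37 & p6 & p33 -> p36]. Adds p21, p36.
Round 2: (iv) [p21 & p7 -> p8]; (viii) [p36 & p33 -> p26]. Adds p8, p26.
Round 3: (v) [p26 -> p5]; (vi) [p8 & p37 -> p24]. Adds p5, p24.
Round 4: (ii) [p24 & p5 -> p25]; (iii) [p24 & p8 -> p18]. Adds p25, p18.
Closure: {p17, p18, p21, p22, p24, p25, p26, p33, p36, p37, p5, p6, p7, p8} — 14 facts.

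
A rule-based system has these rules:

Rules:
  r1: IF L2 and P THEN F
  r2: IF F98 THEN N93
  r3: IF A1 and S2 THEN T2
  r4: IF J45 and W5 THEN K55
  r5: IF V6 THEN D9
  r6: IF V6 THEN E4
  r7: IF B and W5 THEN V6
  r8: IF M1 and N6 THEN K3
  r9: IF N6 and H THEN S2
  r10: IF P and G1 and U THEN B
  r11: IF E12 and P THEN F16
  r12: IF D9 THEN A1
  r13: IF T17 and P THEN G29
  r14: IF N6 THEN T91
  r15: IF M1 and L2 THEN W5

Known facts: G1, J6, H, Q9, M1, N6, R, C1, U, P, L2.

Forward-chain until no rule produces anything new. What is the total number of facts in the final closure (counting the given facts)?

22

Round 1 fires r1, r8, r9, r10, r14, r15, giving F, K3, S2, B, T91, W5.
Round 2 fires r7, giving V6.
Round 3 fires r5, r6, giving D9, E4.
Round 4 fires r12, giving A1.
Round 5 fires r3, giving T2.
Closure: {A1, B, C1, D9, E4, F, G1, H, J6, K3, L2, M1, N6, P, Q9, R, S2, T2, T91, U, V6, W5} — 22 facts.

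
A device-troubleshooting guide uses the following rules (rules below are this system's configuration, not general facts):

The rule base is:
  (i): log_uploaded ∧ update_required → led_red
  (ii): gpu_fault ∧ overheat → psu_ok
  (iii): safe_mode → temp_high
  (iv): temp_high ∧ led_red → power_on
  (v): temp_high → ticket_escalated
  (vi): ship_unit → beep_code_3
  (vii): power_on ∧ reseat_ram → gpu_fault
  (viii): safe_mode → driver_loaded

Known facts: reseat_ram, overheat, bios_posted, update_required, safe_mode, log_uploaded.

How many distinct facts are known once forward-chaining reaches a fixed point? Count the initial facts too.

Round 1: (i) [log_uploaded ∧ update_required → led_red]; (iii) [safe_mode → temp_high]; (viii) [safe_mode → driver_loaded]. Adds led_red, temp_high, driver_loaded.
Round 2: (iv) [temp_high ∧ led_red → power_on]; (v) [temp_high → ticket_escalated]. Adds power_on, ticket_escalated.
Round 3: (vii) [power_on ∧ reseat_ram → gpu_fault]. Adds gpu_fault.
Round 4: (ii) [gpu_fault ∧ overheat → psu_ok]. Adds psu_ok.
Closure: {bios_posted, driver_loaded, gpu_fault, led_red, log_uploaded, overheat, power_on, psu_ok, reseat_ram, safe_mode, temp_high, ticket_escalated, update_required} — 13 facts.

13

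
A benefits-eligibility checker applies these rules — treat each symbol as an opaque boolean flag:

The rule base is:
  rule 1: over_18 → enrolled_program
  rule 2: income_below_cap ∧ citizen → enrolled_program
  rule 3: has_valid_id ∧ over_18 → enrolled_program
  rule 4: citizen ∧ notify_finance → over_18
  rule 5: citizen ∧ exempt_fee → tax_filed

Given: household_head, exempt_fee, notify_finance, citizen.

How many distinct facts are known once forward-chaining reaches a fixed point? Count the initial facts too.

7

Round 1: rule 4 [citizen ∧ notify_finance → over_18]; rule 5 [citizen ∧ exempt_fee → tax_filed]. Adds over_18, tax_filed.
Round 2: rule 1 [over_18 → enrolled_program]. Adds enrolled_program.
Closure: {citizen, enrolled_program, exempt_fee, household_head, notify_finance, over_18, tax_filed} — 7 facts.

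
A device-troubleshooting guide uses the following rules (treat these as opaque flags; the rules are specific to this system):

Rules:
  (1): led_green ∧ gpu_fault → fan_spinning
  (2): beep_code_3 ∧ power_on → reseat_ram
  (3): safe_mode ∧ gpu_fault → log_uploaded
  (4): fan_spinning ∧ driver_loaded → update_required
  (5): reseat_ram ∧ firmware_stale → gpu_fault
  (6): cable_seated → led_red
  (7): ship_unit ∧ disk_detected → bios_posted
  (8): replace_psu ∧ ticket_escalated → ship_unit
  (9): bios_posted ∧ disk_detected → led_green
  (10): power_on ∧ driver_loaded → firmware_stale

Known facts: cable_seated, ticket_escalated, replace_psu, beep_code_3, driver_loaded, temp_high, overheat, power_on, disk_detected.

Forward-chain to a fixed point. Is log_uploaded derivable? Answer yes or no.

Round 1: (2) [beep_code_3 ∧ power_on → reseat_ram]; (6) [cable_seated → led_red]; (8) [replace_psu ∧ ticket_escalated → ship_unit]; (10) [power_on ∧ driver_loaded → firmware_stale]. Adds reseat_ram, led_red, ship_unit, firmware_stale.
Round 2: (5) [reseat_ram ∧ firmware_stale → gpu_fault]; (7) [ship_unit ∧ disk_detected → bios_posted]. Adds gpu_fault, bios_posted.
Round 3: (9) [bios_posted ∧ disk_detected → led_green]. Adds led_green.
Round 4: (1) [led_green ∧ gpu_fault → fan_spinning]. Adds fan_spinning.
Round 5: (4) [fan_spinning ∧ driver_loaded → update_required]. Adds update_required.
Fixed point reached. log_uploaded is concluded only by (3); (3) needs safe_mode (never derived).

no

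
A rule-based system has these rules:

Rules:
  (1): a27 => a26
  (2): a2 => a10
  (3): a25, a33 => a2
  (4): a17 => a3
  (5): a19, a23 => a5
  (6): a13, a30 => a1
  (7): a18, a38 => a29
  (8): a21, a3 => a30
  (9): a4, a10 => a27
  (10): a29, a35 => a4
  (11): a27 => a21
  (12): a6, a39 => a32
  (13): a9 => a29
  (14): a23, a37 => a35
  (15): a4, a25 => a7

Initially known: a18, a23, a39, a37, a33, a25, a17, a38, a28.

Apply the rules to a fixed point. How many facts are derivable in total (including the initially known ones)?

[1] (3) [a25, a33 => a2]; (4) [a17 => a3]; (7) [a18, a38 => a29]; (14) [a23, a37 => a35]. ⇒ new: a2, a3, a29, a35.
[2] (2) [a2 => a10]; (10) [a29, a35 => a4]. ⇒ new: a10, a4.
[3] (9) [a4, a10 => a27]; (15) [a4, a25 => a7]. ⇒ new: a27, a7.
[4] (1) [a27 => a26]; (11) [a27 => a21]. ⇒ new: a26, a21.
[5] (8) [a21, a3 => a30]. ⇒ new: a30.
Closure: {a10, a17, a18, a2, a21, a23, a25, a26, a27, a28, a29, a3, a30, a33, a35, a37, a38, a39, a4, a7} — 20 facts.

20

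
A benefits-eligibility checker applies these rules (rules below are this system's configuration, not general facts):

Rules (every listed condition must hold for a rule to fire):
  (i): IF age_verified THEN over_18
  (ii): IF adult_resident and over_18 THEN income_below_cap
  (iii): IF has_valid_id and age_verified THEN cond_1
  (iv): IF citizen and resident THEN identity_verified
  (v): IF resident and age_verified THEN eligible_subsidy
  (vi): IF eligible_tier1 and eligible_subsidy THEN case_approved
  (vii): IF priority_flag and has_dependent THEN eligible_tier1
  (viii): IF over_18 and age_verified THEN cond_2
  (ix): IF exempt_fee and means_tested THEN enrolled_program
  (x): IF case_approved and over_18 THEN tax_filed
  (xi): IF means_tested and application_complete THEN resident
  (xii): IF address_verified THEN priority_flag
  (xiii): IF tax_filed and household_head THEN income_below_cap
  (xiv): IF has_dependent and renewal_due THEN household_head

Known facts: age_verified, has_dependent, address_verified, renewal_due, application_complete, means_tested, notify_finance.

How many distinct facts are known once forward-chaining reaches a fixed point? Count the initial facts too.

Round 1: (i) [IF age_verified THEN over_18]; (xi) [IF means_tested and application_complete THEN resident]; (xii) [IF address_verified THEN priority_flag]; (xiv) [IF has_dependent and renewal_due THEN household_head]. Adds over_18, resident, priority_flag, household_head.
Round 2: (v) [IF resident and age_verified THEN eligible_subsidy]; (vii) [IF priority_flag and has_dependent THEN eligible_tier1]; (viii) [IF over_18 and age_verified THEN cond_2]. Adds eligible_subsidy, eligible_tier1, cond_2.
Round 3: (vi) [IF eligible_tier1 and eligible_subsidy THEN case_approved]. Adds case_approved.
Round 4: (x) [IF case_approved and over_18 THEN tax_filed]. Adds tax_filed.
Round 5: (xiii) [IF tax_filed and household_head THEN income_below_cap]. Adds income_below_cap.
Closure: {address_verified, age_verified, application_complete, case_approved, cond_2, eligible_subsidy, eligible_tier1, has_dependent, household_head, income_below_cap, means_tested, notify_finance, over_18, priority_flag, renewal_due, resident, tax_filed} — 17 facts.

17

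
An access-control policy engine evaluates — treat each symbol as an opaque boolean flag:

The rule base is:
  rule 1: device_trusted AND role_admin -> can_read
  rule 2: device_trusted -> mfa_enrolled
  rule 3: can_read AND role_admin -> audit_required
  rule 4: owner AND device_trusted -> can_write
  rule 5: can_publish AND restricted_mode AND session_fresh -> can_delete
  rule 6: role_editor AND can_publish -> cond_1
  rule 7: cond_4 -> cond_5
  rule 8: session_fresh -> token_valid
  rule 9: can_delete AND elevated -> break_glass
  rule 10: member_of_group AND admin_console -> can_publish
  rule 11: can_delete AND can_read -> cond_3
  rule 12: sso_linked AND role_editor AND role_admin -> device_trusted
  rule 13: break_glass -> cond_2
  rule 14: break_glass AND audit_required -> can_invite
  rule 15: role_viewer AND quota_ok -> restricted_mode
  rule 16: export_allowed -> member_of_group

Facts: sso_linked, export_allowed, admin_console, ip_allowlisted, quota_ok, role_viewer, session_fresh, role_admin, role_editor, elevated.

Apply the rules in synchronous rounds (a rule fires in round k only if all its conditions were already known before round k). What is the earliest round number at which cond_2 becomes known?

5

Round 1: rule 8 [session_fresh -> token_valid]; rule 12 [sso_linked AND role_editor AND role_admin -> device_trusted]; rule 15 [role_viewer AND quota_ok -> restricted_mode]; rule 16 [export_allowed -> member_of_group]. Adds token_valid, device_trusted, restricted_mode, member_of_group.
Round 2: rule 1 [device_trusted AND role_admin -> can_read]; rule 2 [device_trusted -> mfa_enrolled]; rule 10 [member_of_group AND admin_console -> can_publish]. Adds can_read, mfa_enrolled, can_publish.
Round 3: rule 3 [can_read AND role_admin -> audit_required]; rule 5 [can_publish AND restricted_mode AND session_fresh -> can_delete]; rule 6 [role_editor AND can_publish -> cond_1]. Adds audit_required, can_delete, cond_1.
Round 4: rule 9 [can_delete AND elevated -> break_glass]; rule 11 [can_delete AND can_read -> cond_3]. Adds break_glass, cond_3.
Round 5: rule 13 [break_glass -> cond_2]; rule 14 [break_glass AND audit_required -> can_invite]. Adds cond_2, can_invite.
cond_2 first appears in round 5.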